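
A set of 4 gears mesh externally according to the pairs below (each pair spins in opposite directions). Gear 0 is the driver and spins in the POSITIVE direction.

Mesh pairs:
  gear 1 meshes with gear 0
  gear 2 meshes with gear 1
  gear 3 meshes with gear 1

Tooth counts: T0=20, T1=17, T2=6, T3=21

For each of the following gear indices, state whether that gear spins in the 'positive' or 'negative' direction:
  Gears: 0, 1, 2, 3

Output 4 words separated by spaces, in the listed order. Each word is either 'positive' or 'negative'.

Gear 0 (driver): positive (depth 0)
  gear 1: meshes with gear 0 -> depth 1 -> negative (opposite of gear 0)
  gear 2: meshes with gear 1 -> depth 2 -> positive (opposite of gear 1)
  gear 3: meshes with gear 1 -> depth 2 -> positive (opposite of gear 1)
Queried indices 0, 1, 2, 3 -> positive, negative, positive, positive

Answer: positive negative positive positive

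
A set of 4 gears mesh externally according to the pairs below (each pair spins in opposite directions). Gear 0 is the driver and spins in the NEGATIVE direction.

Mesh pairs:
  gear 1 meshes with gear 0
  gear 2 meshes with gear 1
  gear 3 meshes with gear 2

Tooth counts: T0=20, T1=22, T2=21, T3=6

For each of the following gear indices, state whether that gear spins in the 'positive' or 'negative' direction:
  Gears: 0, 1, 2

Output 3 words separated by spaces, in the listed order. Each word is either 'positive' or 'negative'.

Gear 0 (driver): negative (depth 0)
  gear 1: meshes with gear 0 -> depth 1 -> positive (opposite of gear 0)
  gear 2: meshes with gear 1 -> depth 2 -> negative (opposite of gear 1)
  gear 3: meshes with gear 2 -> depth 3 -> positive (opposite of gear 2)
Queried indices 0, 1, 2 -> negative, positive, negative

Answer: negative positive negative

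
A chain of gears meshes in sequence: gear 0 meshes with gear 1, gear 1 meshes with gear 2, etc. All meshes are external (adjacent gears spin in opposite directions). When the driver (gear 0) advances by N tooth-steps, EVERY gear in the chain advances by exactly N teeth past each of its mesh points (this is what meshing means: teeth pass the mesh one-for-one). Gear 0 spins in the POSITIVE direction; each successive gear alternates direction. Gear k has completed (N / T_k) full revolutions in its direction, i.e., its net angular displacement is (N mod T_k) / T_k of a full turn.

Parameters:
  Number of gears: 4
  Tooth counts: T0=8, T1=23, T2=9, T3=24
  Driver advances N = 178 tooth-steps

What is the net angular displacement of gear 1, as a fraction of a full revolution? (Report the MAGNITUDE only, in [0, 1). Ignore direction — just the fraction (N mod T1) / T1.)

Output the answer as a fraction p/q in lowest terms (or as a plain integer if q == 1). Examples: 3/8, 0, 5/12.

Answer: 17/23

Derivation:
Chain of 4 gears, tooth counts: [8, 23, 9, 24]
  gear 0: T0=8, direction=positive, advance = 178 mod 8 = 2 teeth = 2/8 turn
  gear 1: T1=23, direction=negative, advance = 178 mod 23 = 17 teeth = 17/23 turn
  gear 2: T2=9, direction=positive, advance = 178 mod 9 = 7 teeth = 7/9 turn
  gear 3: T3=24, direction=negative, advance = 178 mod 24 = 10 teeth = 10/24 turn
Gear 1: 178 mod 23 = 17
Fraction = 17 / 23 = 17/23 (gcd(17,23)=1) = 17/23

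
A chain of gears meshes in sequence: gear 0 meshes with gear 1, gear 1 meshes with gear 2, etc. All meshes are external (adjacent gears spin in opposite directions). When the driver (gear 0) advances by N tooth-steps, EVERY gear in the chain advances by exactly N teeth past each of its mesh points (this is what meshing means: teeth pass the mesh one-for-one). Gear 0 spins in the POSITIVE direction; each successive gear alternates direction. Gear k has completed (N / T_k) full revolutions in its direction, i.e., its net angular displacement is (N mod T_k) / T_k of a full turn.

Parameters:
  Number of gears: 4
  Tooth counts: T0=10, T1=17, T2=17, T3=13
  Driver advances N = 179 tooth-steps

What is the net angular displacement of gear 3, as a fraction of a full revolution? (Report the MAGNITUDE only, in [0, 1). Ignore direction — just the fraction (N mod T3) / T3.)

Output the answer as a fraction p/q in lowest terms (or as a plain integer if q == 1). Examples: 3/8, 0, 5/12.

Answer: 10/13

Derivation:
Chain of 4 gears, tooth counts: [10, 17, 17, 13]
  gear 0: T0=10, direction=positive, advance = 179 mod 10 = 9 teeth = 9/10 turn
  gear 1: T1=17, direction=negative, advance = 179 mod 17 = 9 teeth = 9/17 turn
  gear 2: T2=17, direction=positive, advance = 179 mod 17 = 9 teeth = 9/17 turn
  gear 3: T3=13, direction=negative, advance = 179 mod 13 = 10 teeth = 10/13 turn
Gear 3: 179 mod 13 = 10
Fraction = 10 / 13 = 10/13 (gcd(10,13)=1) = 10/13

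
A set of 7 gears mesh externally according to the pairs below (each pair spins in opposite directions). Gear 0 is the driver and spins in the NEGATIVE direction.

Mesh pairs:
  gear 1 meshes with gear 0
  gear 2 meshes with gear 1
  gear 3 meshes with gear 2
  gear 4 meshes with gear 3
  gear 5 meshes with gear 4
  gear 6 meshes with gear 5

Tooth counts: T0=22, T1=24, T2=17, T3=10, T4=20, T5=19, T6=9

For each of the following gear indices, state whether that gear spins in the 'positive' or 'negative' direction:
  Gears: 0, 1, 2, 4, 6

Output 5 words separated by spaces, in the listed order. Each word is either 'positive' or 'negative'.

Answer: negative positive negative negative negative

Derivation:
Gear 0 (driver): negative (depth 0)
  gear 1: meshes with gear 0 -> depth 1 -> positive (opposite of gear 0)
  gear 2: meshes with gear 1 -> depth 2 -> negative (opposite of gear 1)
  gear 3: meshes with gear 2 -> depth 3 -> positive (opposite of gear 2)
  gear 4: meshes with gear 3 -> depth 4 -> negative (opposite of gear 3)
  gear 5: meshes with gear 4 -> depth 5 -> positive (opposite of gear 4)
  gear 6: meshes with gear 5 -> depth 6 -> negative (opposite of gear 5)
Queried indices 0, 1, 2, 4, 6 -> negative, positive, negative, negative, negative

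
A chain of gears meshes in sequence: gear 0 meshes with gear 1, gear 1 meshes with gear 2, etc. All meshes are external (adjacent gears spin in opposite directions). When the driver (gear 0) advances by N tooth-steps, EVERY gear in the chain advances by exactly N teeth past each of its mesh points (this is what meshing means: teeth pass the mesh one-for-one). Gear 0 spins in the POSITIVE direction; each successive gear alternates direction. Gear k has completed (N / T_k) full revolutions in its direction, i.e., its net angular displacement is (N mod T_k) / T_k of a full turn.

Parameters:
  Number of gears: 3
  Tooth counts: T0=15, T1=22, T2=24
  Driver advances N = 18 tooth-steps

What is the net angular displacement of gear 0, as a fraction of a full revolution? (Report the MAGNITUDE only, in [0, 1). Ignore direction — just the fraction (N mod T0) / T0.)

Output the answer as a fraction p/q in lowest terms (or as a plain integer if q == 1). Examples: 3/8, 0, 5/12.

Chain of 3 gears, tooth counts: [15, 22, 24]
  gear 0: T0=15, direction=positive, advance = 18 mod 15 = 3 teeth = 3/15 turn
  gear 1: T1=22, direction=negative, advance = 18 mod 22 = 18 teeth = 18/22 turn
  gear 2: T2=24, direction=positive, advance = 18 mod 24 = 18 teeth = 18/24 turn
Gear 0: 18 mod 15 = 3
Fraction = 3 / 15 = 1/5 (gcd(3,15)=3) = 1/5

Answer: 1/5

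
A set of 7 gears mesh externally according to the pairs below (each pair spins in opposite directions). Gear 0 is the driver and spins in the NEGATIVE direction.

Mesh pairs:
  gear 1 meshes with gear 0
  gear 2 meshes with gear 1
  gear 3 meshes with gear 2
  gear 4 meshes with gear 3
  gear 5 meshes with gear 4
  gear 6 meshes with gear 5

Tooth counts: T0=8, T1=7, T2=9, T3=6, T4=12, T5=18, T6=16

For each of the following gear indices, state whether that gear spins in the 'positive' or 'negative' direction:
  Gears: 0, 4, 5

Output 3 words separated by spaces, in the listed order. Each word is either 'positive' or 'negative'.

Gear 0 (driver): negative (depth 0)
  gear 1: meshes with gear 0 -> depth 1 -> positive (opposite of gear 0)
  gear 2: meshes with gear 1 -> depth 2 -> negative (opposite of gear 1)
  gear 3: meshes with gear 2 -> depth 3 -> positive (opposite of gear 2)
  gear 4: meshes with gear 3 -> depth 4 -> negative (opposite of gear 3)
  gear 5: meshes with gear 4 -> depth 5 -> positive (opposite of gear 4)
  gear 6: meshes with gear 5 -> depth 6 -> negative (opposite of gear 5)
Queried indices 0, 4, 5 -> negative, negative, positive

Answer: negative negative positive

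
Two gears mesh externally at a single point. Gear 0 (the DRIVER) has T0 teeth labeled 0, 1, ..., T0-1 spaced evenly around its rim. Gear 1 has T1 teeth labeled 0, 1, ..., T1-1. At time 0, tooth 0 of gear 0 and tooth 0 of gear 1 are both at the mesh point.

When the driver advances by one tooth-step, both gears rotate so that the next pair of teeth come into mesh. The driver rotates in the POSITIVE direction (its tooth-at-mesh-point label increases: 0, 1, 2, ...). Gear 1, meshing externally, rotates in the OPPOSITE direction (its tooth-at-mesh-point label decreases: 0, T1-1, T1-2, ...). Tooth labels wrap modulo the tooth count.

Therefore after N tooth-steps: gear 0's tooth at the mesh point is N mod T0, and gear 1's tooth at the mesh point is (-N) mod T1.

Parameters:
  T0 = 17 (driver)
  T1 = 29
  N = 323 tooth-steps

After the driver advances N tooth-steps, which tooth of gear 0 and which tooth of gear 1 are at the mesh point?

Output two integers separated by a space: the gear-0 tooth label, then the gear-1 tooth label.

Answer: 0 25

Derivation:
Gear 0 (driver, T0=17): tooth at mesh = N mod T0
  323 = 19 * 17 + 0, so 323 mod 17 = 0
  gear 0 tooth = 0
Gear 1 (driven, T1=29): tooth at mesh = (-N) mod T1
  323 = 11 * 29 + 4, so 323 mod 29 = 4
  (-323) mod 29 = (-4) mod 29 = 29 - 4 = 25
Mesh after 323 steps: gear-0 tooth 0 meets gear-1 tooth 25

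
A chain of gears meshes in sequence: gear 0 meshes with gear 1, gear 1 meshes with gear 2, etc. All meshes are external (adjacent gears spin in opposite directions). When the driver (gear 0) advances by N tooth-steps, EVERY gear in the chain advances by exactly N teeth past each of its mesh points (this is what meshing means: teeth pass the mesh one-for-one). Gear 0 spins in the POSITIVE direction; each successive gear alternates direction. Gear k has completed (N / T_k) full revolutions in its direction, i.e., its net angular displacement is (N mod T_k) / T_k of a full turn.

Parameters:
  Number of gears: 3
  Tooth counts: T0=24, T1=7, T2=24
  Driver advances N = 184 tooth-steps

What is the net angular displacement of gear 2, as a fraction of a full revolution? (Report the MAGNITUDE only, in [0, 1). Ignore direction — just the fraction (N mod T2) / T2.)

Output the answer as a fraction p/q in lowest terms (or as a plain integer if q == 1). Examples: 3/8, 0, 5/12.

Chain of 3 gears, tooth counts: [24, 7, 24]
  gear 0: T0=24, direction=positive, advance = 184 mod 24 = 16 teeth = 16/24 turn
  gear 1: T1=7, direction=negative, advance = 184 mod 7 = 2 teeth = 2/7 turn
  gear 2: T2=24, direction=positive, advance = 184 mod 24 = 16 teeth = 16/24 turn
Gear 2: 184 mod 24 = 16
Fraction = 16 / 24 = 2/3 (gcd(16,24)=8) = 2/3

Answer: 2/3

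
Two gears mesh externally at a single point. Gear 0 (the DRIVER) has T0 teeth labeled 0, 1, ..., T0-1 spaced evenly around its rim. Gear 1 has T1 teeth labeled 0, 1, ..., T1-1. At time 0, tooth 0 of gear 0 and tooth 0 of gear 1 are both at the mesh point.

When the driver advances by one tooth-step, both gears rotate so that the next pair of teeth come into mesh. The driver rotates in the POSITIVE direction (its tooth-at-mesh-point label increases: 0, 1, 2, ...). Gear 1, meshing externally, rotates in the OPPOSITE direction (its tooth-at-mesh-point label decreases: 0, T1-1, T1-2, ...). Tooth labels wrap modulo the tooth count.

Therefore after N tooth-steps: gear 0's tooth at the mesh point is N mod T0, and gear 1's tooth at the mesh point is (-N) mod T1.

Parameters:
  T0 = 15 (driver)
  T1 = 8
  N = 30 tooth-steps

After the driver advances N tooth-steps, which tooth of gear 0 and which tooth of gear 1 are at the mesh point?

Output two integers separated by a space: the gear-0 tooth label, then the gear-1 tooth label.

Answer: 0 2

Derivation:
Gear 0 (driver, T0=15): tooth at mesh = N mod T0
  30 = 2 * 15 + 0, so 30 mod 15 = 0
  gear 0 tooth = 0
Gear 1 (driven, T1=8): tooth at mesh = (-N) mod T1
  30 = 3 * 8 + 6, so 30 mod 8 = 6
  (-30) mod 8 = (-6) mod 8 = 8 - 6 = 2
Mesh after 30 steps: gear-0 tooth 0 meets gear-1 tooth 2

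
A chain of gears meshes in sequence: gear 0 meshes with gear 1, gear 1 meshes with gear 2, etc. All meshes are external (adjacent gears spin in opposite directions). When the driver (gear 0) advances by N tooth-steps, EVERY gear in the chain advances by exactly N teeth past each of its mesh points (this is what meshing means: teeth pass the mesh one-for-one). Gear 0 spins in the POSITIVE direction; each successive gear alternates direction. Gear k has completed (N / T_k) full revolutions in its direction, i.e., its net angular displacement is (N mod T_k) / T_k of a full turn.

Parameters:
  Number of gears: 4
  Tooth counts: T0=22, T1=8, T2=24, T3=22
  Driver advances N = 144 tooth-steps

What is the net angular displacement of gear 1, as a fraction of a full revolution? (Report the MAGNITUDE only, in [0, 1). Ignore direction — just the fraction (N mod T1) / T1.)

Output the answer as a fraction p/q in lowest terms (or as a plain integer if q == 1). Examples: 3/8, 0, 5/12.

Answer: 0

Derivation:
Chain of 4 gears, tooth counts: [22, 8, 24, 22]
  gear 0: T0=22, direction=positive, advance = 144 mod 22 = 12 teeth = 12/22 turn
  gear 1: T1=8, direction=negative, advance = 144 mod 8 = 0 teeth = 0/8 turn
  gear 2: T2=24, direction=positive, advance = 144 mod 24 = 0 teeth = 0/24 turn
  gear 3: T3=22, direction=negative, advance = 144 mod 22 = 12 teeth = 12/22 turn
Gear 1: 144 mod 8 = 0
Fraction = 0 / 8 = 0/1 (gcd(0,8)=8) = 0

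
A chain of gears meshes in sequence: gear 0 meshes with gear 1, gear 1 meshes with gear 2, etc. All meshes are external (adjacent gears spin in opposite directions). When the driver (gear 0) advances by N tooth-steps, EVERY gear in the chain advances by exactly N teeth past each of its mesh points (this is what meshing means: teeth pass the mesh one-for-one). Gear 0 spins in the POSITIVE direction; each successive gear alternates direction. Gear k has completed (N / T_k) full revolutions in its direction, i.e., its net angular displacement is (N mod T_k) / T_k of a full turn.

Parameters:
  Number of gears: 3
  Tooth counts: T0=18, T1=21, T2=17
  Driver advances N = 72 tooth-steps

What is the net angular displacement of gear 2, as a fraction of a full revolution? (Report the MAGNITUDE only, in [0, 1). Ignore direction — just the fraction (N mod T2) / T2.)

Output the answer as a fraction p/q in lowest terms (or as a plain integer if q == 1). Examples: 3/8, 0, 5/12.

Chain of 3 gears, tooth counts: [18, 21, 17]
  gear 0: T0=18, direction=positive, advance = 72 mod 18 = 0 teeth = 0/18 turn
  gear 1: T1=21, direction=negative, advance = 72 mod 21 = 9 teeth = 9/21 turn
  gear 2: T2=17, direction=positive, advance = 72 mod 17 = 4 teeth = 4/17 turn
Gear 2: 72 mod 17 = 4
Fraction = 4 / 17 = 4/17 (gcd(4,17)=1) = 4/17

Answer: 4/17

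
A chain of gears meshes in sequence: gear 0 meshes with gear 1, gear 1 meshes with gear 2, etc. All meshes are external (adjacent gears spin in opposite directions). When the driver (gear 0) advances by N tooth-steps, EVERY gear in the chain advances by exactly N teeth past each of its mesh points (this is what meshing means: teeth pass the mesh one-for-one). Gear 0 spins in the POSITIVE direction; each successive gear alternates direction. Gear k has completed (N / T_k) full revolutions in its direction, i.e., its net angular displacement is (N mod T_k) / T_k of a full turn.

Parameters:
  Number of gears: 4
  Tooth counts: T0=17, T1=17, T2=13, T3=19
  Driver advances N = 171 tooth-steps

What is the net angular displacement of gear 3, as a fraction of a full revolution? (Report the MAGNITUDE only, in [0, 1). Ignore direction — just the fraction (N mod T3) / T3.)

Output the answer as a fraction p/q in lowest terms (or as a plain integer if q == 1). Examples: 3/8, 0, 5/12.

Answer: 0

Derivation:
Chain of 4 gears, tooth counts: [17, 17, 13, 19]
  gear 0: T0=17, direction=positive, advance = 171 mod 17 = 1 teeth = 1/17 turn
  gear 1: T1=17, direction=negative, advance = 171 mod 17 = 1 teeth = 1/17 turn
  gear 2: T2=13, direction=positive, advance = 171 mod 13 = 2 teeth = 2/13 turn
  gear 3: T3=19, direction=negative, advance = 171 mod 19 = 0 teeth = 0/19 turn
Gear 3: 171 mod 19 = 0
Fraction = 0 / 19 = 0/1 (gcd(0,19)=19) = 0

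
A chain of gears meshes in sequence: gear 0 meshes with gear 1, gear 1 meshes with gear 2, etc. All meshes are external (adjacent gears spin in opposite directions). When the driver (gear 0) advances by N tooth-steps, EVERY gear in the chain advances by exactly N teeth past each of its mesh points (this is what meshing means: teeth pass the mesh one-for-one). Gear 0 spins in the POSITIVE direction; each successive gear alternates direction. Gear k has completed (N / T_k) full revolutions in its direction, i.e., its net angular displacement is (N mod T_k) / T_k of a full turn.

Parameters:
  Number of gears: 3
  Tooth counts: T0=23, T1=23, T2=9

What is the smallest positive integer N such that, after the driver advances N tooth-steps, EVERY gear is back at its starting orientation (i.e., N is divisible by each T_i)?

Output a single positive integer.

Answer: 207

Derivation:
Gear k returns to start when N is a multiple of T_k.
All gears at start simultaneously when N is a common multiple of [23, 23, 9]; the smallest such N is lcm(23, 23, 9).
Start: lcm = T0 = 23
Fold in T1=23: gcd(23, 23) = 23; lcm(23, 23) = 23 * 23 / 23 = 529 / 23 = 23
Fold in T2=9: gcd(23, 9) = 1; lcm(23, 9) = 23 * 9 / 1 = 207 / 1 = 207
Full cycle length = 207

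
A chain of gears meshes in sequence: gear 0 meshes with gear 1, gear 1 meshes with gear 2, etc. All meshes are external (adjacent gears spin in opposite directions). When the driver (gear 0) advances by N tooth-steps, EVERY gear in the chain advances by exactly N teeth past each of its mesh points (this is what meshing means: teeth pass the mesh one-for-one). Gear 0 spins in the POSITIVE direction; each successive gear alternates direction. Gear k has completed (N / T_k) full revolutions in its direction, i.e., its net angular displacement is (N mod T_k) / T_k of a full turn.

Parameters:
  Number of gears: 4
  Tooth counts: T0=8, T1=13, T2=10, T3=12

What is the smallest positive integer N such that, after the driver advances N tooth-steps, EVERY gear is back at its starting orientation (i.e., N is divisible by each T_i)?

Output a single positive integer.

Answer: 1560

Derivation:
Gear k returns to start when N is a multiple of T_k.
All gears at start simultaneously when N is a common multiple of [8, 13, 10, 12]; the smallest such N is lcm(8, 13, 10, 12).
Start: lcm = T0 = 8
Fold in T1=13: gcd(8, 13) = 1; lcm(8, 13) = 8 * 13 / 1 = 104 / 1 = 104
Fold in T2=10: gcd(104, 10) = 2; lcm(104, 10) = 104 * 10 / 2 = 1040 / 2 = 520
Fold in T3=12: gcd(520, 12) = 4; lcm(520, 12) = 520 * 12 / 4 = 6240 / 4 = 1560
Full cycle length = 1560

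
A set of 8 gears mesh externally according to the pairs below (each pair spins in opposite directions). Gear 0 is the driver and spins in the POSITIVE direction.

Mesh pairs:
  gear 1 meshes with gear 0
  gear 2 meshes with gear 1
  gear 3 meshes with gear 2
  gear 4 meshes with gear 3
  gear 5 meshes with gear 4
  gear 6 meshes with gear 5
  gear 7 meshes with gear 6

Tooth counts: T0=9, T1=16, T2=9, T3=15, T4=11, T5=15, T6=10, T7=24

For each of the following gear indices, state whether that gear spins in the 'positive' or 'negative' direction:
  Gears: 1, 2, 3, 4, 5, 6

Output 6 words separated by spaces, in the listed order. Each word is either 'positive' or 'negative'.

Answer: negative positive negative positive negative positive

Derivation:
Gear 0 (driver): positive (depth 0)
  gear 1: meshes with gear 0 -> depth 1 -> negative (opposite of gear 0)
  gear 2: meshes with gear 1 -> depth 2 -> positive (opposite of gear 1)
  gear 3: meshes with gear 2 -> depth 3 -> negative (opposite of gear 2)
  gear 4: meshes with gear 3 -> depth 4 -> positive (opposite of gear 3)
  gear 5: meshes with gear 4 -> depth 5 -> negative (opposite of gear 4)
  gear 6: meshes with gear 5 -> depth 6 -> positive (opposite of gear 5)
  gear 7: meshes with gear 6 -> depth 7 -> negative (opposite of gear 6)
Queried indices 1, 2, 3, 4, 5, 6 -> negative, positive, negative, positive, negative, positive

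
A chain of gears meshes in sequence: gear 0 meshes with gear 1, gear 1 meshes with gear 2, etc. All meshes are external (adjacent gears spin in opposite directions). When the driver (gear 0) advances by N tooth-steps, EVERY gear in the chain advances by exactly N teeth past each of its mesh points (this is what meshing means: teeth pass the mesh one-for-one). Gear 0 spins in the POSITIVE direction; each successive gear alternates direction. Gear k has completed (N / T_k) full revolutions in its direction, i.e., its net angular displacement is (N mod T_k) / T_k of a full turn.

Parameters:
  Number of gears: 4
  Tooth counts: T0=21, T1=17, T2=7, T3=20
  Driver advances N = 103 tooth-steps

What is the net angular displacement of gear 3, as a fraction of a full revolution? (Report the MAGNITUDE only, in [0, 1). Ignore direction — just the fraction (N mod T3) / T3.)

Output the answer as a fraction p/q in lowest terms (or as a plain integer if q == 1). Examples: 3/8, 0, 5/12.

Chain of 4 gears, tooth counts: [21, 17, 7, 20]
  gear 0: T0=21, direction=positive, advance = 103 mod 21 = 19 teeth = 19/21 turn
  gear 1: T1=17, direction=negative, advance = 103 mod 17 = 1 teeth = 1/17 turn
  gear 2: T2=7, direction=positive, advance = 103 mod 7 = 5 teeth = 5/7 turn
  gear 3: T3=20, direction=negative, advance = 103 mod 20 = 3 teeth = 3/20 turn
Gear 3: 103 mod 20 = 3
Fraction = 3 / 20 = 3/20 (gcd(3,20)=1) = 3/20

Answer: 3/20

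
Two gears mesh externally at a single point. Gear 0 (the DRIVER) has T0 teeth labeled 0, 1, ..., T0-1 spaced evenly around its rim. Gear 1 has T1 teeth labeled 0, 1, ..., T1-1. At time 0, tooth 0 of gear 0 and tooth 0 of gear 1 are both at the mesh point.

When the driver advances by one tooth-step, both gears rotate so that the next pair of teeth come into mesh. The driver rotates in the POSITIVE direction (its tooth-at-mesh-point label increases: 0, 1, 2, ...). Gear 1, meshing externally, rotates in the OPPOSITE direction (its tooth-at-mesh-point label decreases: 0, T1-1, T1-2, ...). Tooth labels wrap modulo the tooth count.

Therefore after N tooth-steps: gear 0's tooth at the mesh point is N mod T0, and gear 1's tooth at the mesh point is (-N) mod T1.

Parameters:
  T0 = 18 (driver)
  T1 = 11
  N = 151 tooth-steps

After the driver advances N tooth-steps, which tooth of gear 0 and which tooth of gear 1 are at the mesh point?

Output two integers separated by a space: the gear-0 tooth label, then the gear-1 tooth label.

Answer: 7 3

Derivation:
Gear 0 (driver, T0=18): tooth at mesh = N mod T0
  151 = 8 * 18 + 7, so 151 mod 18 = 7
  gear 0 tooth = 7
Gear 1 (driven, T1=11): tooth at mesh = (-N) mod T1
  151 = 13 * 11 + 8, so 151 mod 11 = 8
  (-151) mod 11 = (-8) mod 11 = 11 - 8 = 3
Mesh after 151 steps: gear-0 tooth 7 meets gear-1 tooth 3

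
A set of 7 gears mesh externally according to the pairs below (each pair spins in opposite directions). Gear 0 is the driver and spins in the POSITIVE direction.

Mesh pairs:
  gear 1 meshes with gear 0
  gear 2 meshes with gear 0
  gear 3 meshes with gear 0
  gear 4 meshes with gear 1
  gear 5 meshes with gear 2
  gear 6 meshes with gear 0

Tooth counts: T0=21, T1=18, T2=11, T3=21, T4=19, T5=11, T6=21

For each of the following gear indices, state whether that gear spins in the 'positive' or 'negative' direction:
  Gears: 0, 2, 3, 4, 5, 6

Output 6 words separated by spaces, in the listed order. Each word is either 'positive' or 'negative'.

Answer: positive negative negative positive positive negative

Derivation:
Gear 0 (driver): positive (depth 0)
  gear 1: meshes with gear 0 -> depth 1 -> negative (opposite of gear 0)
  gear 2: meshes with gear 0 -> depth 1 -> negative (opposite of gear 0)
  gear 3: meshes with gear 0 -> depth 1 -> negative (opposite of gear 0)
  gear 4: meshes with gear 1 -> depth 2 -> positive (opposite of gear 1)
  gear 5: meshes with gear 2 -> depth 2 -> positive (opposite of gear 2)
  gear 6: meshes with gear 0 -> depth 1 -> negative (opposite of gear 0)
Queried indices 0, 2, 3, 4, 5, 6 -> positive, negative, negative, positive, positive, negative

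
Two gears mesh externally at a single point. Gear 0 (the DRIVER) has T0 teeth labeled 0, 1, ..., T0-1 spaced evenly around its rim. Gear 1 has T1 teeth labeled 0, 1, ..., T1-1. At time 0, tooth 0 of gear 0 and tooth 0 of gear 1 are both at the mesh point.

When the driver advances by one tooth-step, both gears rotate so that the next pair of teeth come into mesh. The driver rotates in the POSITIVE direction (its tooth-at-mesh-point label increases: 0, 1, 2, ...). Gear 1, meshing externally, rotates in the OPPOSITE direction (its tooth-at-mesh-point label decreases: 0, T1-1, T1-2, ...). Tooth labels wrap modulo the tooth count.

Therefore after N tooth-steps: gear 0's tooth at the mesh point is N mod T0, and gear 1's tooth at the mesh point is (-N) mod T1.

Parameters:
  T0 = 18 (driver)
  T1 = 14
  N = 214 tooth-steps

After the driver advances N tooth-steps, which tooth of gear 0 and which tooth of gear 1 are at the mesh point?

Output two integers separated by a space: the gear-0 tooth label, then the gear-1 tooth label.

Gear 0 (driver, T0=18): tooth at mesh = N mod T0
  214 = 11 * 18 + 16, so 214 mod 18 = 16
  gear 0 tooth = 16
Gear 1 (driven, T1=14): tooth at mesh = (-N) mod T1
  214 = 15 * 14 + 4, so 214 mod 14 = 4
  (-214) mod 14 = (-4) mod 14 = 14 - 4 = 10
Mesh after 214 steps: gear-0 tooth 16 meets gear-1 tooth 10

Answer: 16 10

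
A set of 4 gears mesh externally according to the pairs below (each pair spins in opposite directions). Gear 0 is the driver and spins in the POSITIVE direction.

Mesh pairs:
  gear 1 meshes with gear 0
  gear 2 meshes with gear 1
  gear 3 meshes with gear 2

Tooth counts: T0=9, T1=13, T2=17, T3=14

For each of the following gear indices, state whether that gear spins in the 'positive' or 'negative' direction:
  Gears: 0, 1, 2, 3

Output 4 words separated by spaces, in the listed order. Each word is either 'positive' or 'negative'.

Answer: positive negative positive negative

Derivation:
Gear 0 (driver): positive (depth 0)
  gear 1: meshes with gear 0 -> depth 1 -> negative (opposite of gear 0)
  gear 2: meshes with gear 1 -> depth 2 -> positive (opposite of gear 1)
  gear 3: meshes with gear 2 -> depth 3 -> negative (opposite of gear 2)
Queried indices 0, 1, 2, 3 -> positive, negative, positive, negative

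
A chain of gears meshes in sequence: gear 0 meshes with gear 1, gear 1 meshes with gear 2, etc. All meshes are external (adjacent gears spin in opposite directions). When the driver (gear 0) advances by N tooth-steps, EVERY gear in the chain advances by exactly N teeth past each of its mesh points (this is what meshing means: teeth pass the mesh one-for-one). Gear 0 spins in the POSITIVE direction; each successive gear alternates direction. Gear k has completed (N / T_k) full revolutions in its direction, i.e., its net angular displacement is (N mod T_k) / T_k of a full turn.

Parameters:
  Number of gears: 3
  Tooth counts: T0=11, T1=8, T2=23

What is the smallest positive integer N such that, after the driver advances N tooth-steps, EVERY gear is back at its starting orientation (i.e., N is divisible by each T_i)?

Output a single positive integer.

Gear k returns to start when N is a multiple of T_k.
All gears at start simultaneously when N is a common multiple of [11, 8, 23]; the smallest such N is lcm(11, 8, 23).
Start: lcm = T0 = 11
Fold in T1=8: gcd(11, 8) = 1; lcm(11, 8) = 11 * 8 / 1 = 88 / 1 = 88
Fold in T2=23: gcd(88, 23) = 1; lcm(88, 23) = 88 * 23 / 1 = 2024 / 1 = 2024
Full cycle length = 2024

Answer: 2024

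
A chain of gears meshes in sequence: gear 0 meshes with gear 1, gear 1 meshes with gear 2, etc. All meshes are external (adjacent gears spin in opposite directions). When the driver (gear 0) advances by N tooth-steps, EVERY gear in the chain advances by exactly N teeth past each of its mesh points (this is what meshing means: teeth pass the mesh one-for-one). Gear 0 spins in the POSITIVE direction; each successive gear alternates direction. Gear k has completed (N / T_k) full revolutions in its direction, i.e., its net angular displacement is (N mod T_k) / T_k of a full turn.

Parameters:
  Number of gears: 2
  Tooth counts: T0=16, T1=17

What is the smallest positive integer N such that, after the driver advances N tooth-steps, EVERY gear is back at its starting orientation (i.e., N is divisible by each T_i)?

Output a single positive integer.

Answer: 272

Derivation:
Gear k returns to start when N is a multiple of T_k.
All gears at start simultaneously when N is a common multiple of [16, 17]; the smallest such N is lcm(16, 17).
Start: lcm = T0 = 16
Fold in T1=17: gcd(16, 17) = 1; lcm(16, 17) = 16 * 17 / 1 = 272 / 1 = 272
Full cycle length = 272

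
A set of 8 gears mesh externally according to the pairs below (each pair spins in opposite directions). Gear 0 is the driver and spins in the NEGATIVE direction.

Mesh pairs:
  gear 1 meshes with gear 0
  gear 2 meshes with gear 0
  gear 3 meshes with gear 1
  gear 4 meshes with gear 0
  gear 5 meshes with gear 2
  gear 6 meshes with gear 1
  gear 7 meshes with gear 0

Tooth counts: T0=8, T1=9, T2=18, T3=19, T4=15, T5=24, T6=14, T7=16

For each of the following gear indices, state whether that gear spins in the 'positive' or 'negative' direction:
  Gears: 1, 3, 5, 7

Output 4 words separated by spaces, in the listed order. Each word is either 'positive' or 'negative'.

Answer: positive negative negative positive

Derivation:
Gear 0 (driver): negative (depth 0)
  gear 1: meshes with gear 0 -> depth 1 -> positive (opposite of gear 0)
  gear 2: meshes with gear 0 -> depth 1 -> positive (opposite of gear 0)
  gear 3: meshes with gear 1 -> depth 2 -> negative (opposite of gear 1)
  gear 4: meshes with gear 0 -> depth 1 -> positive (opposite of gear 0)
  gear 5: meshes with gear 2 -> depth 2 -> negative (opposite of gear 2)
  gear 6: meshes with gear 1 -> depth 2 -> negative (opposite of gear 1)
  gear 7: meshes with gear 0 -> depth 1 -> positive (opposite of gear 0)
Queried indices 1, 3, 5, 7 -> positive, negative, negative, positive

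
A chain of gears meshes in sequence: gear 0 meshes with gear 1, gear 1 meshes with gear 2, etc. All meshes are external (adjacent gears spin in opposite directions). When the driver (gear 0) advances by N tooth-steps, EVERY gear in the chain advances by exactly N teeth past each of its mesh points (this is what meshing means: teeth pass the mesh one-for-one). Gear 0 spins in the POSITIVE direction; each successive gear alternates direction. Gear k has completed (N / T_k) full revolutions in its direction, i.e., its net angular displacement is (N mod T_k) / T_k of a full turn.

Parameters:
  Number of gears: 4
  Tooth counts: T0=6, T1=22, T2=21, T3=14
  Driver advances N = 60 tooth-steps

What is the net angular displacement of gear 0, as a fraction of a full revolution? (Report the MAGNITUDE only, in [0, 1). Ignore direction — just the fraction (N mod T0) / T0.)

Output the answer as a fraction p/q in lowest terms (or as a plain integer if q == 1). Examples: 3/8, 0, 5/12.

Chain of 4 gears, tooth counts: [6, 22, 21, 14]
  gear 0: T0=6, direction=positive, advance = 60 mod 6 = 0 teeth = 0/6 turn
  gear 1: T1=22, direction=negative, advance = 60 mod 22 = 16 teeth = 16/22 turn
  gear 2: T2=21, direction=positive, advance = 60 mod 21 = 18 teeth = 18/21 turn
  gear 3: T3=14, direction=negative, advance = 60 mod 14 = 4 teeth = 4/14 turn
Gear 0: 60 mod 6 = 0
Fraction = 0 / 6 = 0/1 (gcd(0,6)=6) = 0

Answer: 0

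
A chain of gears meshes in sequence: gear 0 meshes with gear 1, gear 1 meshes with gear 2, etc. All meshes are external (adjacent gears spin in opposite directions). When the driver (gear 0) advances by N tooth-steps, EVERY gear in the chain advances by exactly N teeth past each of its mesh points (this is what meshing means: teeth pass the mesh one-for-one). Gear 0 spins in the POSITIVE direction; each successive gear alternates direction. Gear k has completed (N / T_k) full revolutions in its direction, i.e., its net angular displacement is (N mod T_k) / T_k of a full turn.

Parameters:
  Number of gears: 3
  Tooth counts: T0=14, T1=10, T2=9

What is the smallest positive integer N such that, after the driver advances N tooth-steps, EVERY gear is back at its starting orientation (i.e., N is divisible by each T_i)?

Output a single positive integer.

Gear k returns to start when N is a multiple of T_k.
All gears at start simultaneously when N is a common multiple of [14, 10, 9]; the smallest such N is lcm(14, 10, 9).
Start: lcm = T0 = 14
Fold in T1=10: gcd(14, 10) = 2; lcm(14, 10) = 14 * 10 / 2 = 140 / 2 = 70
Fold in T2=9: gcd(70, 9) = 1; lcm(70, 9) = 70 * 9 / 1 = 630 / 1 = 630
Full cycle length = 630

Answer: 630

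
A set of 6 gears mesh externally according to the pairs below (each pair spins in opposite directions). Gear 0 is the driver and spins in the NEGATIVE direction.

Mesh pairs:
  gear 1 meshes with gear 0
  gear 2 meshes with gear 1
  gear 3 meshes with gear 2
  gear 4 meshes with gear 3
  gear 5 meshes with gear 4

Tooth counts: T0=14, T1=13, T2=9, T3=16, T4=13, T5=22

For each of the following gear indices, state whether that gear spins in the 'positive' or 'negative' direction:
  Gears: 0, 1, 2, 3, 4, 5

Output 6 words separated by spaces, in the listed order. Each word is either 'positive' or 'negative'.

Answer: negative positive negative positive negative positive

Derivation:
Gear 0 (driver): negative (depth 0)
  gear 1: meshes with gear 0 -> depth 1 -> positive (opposite of gear 0)
  gear 2: meshes with gear 1 -> depth 2 -> negative (opposite of gear 1)
  gear 3: meshes with gear 2 -> depth 3 -> positive (opposite of gear 2)
  gear 4: meshes with gear 3 -> depth 4 -> negative (opposite of gear 3)
  gear 5: meshes with gear 4 -> depth 5 -> positive (opposite of gear 4)
Queried indices 0, 1, 2, 3, 4, 5 -> negative, positive, negative, positive, negative, positive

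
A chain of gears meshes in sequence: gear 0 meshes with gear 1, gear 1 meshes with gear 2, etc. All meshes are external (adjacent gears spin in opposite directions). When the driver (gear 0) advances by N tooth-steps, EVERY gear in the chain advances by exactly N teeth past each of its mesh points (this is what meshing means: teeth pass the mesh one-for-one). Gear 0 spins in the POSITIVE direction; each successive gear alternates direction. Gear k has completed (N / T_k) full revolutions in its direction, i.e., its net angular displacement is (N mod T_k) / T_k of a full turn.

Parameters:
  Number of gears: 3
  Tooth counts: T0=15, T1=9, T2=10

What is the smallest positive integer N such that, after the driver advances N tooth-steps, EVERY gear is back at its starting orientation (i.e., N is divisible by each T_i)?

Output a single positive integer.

Answer: 90

Derivation:
Gear k returns to start when N is a multiple of T_k.
All gears at start simultaneously when N is a common multiple of [15, 9, 10]; the smallest such N is lcm(15, 9, 10).
Start: lcm = T0 = 15
Fold in T1=9: gcd(15, 9) = 3; lcm(15, 9) = 15 * 9 / 3 = 135 / 3 = 45
Fold in T2=10: gcd(45, 10) = 5; lcm(45, 10) = 45 * 10 / 5 = 450 / 5 = 90
Full cycle length = 90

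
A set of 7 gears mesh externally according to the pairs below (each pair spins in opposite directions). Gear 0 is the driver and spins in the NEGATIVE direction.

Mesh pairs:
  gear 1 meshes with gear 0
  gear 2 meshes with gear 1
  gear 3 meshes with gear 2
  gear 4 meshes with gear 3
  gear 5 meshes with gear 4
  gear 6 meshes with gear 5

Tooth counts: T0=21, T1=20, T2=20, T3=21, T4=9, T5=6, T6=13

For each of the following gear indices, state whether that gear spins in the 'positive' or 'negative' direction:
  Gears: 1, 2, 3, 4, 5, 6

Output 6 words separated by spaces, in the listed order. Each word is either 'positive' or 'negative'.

Gear 0 (driver): negative (depth 0)
  gear 1: meshes with gear 0 -> depth 1 -> positive (opposite of gear 0)
  gear 2: meshes with gear 1 -> depth 2 -> negative (opposite of gear 1)
  gear 3: meshes with gear 2 -> depth 3 -> positive (opposite of gear 2)
  gear 4: meshes with gear 3 -> depth 4 -> negative (opposite of gear 3)
  gear 5: meshes with gear 4 -> depth 5 -> positive (opposite of gear 4)
  gear 6: meshes with gear 5 -> depth 6 -> negative (opposite of gear 5)
Queried indices 1, 2, 3, 4, 5, 6 -> positive, negative, positive, negative, positive, negative

Answer: positive negative positive negative positive negative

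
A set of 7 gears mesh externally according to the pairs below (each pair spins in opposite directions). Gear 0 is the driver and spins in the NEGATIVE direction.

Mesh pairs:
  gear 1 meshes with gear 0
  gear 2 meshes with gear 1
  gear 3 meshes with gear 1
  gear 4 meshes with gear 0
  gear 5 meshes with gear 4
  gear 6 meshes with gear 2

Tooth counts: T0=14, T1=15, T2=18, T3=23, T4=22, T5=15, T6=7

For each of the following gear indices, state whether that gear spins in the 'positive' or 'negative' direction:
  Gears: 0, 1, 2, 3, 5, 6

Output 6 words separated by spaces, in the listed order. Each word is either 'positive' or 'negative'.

Answer: negative positive negative negative negative positive

Derivation:
Gear 0 (driver): negative (depth 0)
  gear 1: meshes with gear 0 -> depth 1 -> positive (opposite of gear 0)
  gear 2: meshes with gear 1 -> depth 2 -> negative (opposite of gear 1)
  gear 3: meshes with gear 1 -> depth 2 -> negative (opposite of gear 1)
  gear 4: meshes with gear 0 -> depth 1 -> positive (opposite of gear 0)
  gear 5: meshes with gear 4 -> depth 2 -> negative (opposite of gear 4)
  gear 6: meshes with gear 2 -> depth 3 -> positive (opposite of gear 2)
Queried indices 0, 1, 2, 3, 5, 6 -> negative, positive, negative, negative, negative, positive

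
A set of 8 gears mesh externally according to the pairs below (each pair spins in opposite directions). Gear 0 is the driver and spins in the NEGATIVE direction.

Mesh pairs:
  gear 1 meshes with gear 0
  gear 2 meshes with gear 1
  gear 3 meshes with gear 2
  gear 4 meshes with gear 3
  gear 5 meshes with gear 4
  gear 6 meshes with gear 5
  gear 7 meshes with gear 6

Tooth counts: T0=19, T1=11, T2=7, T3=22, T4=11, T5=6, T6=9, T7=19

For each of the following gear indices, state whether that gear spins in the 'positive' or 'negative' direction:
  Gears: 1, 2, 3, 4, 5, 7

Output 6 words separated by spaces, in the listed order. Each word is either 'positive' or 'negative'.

Answer: positive negative positive negative positive positive

Derivation:
Gear 0 (driver): negative (depth 0)
  gear 1: meshes with gear 0 -> depth 1 -> positive (opposite of gear 0)
  gear 2: meshes with gear 1 -> depth 2 -> negative (opposite of gear 1)
  gear 3: meshes with gear 2 -> depth 3 -> positive (opposite of gear 2)
  gear 4: meshes with gear 3 -> depth 4 -> negative (opposite of gear 3)
  gear 5: meshes with gear 4 -> depth 5 -> positive (opposite of gear 4)
  gear 6: meshes with gear 5 -> depth 6 -> negative (opposite of gear 5)
  gear 7: meshes with gear 6 -> depth 7 -> positive (opposite of gear 6)
Queried indices 1, 2, 3, 4, 5, 7 -> positive, negative, positive, negative, positive, positive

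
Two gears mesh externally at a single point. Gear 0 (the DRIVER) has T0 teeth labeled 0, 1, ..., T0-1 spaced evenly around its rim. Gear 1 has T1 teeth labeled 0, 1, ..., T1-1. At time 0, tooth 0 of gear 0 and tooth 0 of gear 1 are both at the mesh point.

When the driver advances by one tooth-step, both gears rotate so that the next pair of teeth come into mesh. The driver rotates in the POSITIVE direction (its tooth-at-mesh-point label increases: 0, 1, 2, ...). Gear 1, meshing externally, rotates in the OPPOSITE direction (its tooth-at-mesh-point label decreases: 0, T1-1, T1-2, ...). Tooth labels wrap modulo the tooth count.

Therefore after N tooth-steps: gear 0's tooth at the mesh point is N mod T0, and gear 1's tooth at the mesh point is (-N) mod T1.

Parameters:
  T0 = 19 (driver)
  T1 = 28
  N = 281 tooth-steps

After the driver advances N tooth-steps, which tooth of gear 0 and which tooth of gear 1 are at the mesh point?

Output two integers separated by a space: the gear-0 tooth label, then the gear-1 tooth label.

Answer: 15 27

Derivation:
Gear 0 (driver, T0=19): tooth at mesh = N mod T0
  281 = 14 * 19 + 15, so 281 mod 19 = 15
  gear 0 tooth = 15
Gear 1 (driven, T1=28): tooth at mesh = (-N) mod T1
  281 = 10 * 28 + 1, so 281 mod 28 = 1
  (-281) mod 28 = (-1) mod 28 = 28 - 1 = 27
Mesh after 281 steps: gear-0 tooth 15 meets gear-1 tooth 27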